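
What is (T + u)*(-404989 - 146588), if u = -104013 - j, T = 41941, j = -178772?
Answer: -64369035900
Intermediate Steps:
u = 74759 (u = -104013 - 1*(-178772) = -104013 + 178772 = 74759)
(T + u)*(-404989 - 146588) = (41941 + 74759)*(-404989 - 146588) = 116700*(-551577) = -64369035900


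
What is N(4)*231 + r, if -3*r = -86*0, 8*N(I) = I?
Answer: 231/2 ≈ 115.50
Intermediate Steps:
N(I) = I/8
r = 0 (r = -(-86)*0/3 = -⅓*0 = 0)
N(4)*231 + r = ((⅛)*4)*231 + 0 = (½)*231 + 0 = 231/2 + 0 = 231/2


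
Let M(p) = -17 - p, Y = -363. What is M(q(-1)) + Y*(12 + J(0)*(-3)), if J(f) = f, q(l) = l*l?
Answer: -4374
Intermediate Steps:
q(l) = l**2
M(q(-1)) + Y*(12 + J(0)*(-3)) = (-17 - 1*(-1)**2) - 363*(12 + 0*(-3)) = (-17 - 1*1) - 363*(12 + 0) = (-17 - 1) - 363*12 = -18 - 4356 = -4374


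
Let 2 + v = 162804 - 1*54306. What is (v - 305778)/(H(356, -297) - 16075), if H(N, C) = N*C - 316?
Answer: 197282/122123 ≈ 1.6154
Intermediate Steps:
H(N, C) = -316 + C*N (H(N, C) = C*N - 316 = -316 + C*N)
v = 108496 (v = -2 + (162804 - 1*54306) = -2 + (162804 - 54306) = -2 + 108498 = 108496)
(v - 305778)/(H(356, -297) - 16075) = (108496 - 305778)/((-316 - 297*356) - 16075) = -197282/((-316 - 105732) - 16075) = -197282/(-106048 - 16075) = -197282/(-122123) = -197282*(-1/122123) = 197282/122123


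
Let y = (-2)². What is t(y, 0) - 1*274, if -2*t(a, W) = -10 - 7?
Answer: -531/2 ≈ -265.50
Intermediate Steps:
y = 4
t(a, W) = 17/2 (t(a, W) = -(-10 - 7)/2 = -½*(-17) = 17/2)
t(y, 0) - 1*274 = 17/2 - 1*274 = 17/2 - 274 = -531/2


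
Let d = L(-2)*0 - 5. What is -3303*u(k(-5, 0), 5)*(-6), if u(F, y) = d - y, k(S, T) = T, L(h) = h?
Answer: -198180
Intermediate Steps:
d = -5 (d = -2*0 - 5 = 0 - 5 = -5)
u(F, y) = -5 - y
-3303*u(k(-5, 0), 5)*(-6) = -3303*(-5 - 1*5)*(-6) = -3303*(-5 - 5)*(-6) = -(-33030)*(-6) = -3303*60 = -198180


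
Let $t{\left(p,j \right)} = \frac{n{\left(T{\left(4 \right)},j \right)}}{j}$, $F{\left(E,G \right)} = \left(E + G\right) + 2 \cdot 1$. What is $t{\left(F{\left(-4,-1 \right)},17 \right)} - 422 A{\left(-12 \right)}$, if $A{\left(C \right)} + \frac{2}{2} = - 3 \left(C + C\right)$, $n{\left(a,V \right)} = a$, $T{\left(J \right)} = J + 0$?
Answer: $- \frac{509350}{17} \approx -29962.0$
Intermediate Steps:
$T{\left(J \right)} = J$
$F{\left(E,G \right)} = 2 + E + G$ ($F{\left(E,G \right)} = \left(E + G\right) + 2 = 2 + E + G$)
$A{\left(C \right)} = -1 - 6 C$ ($A{\left(C \right)} = -1 - 3 \left(C + C\right) = -1 - 3 \cdot 2 C = -1 - 6 C$)
$t{\left(p,j \right)} = \frac{4}{j}$
$t{\left(F{\left(-4,-1 \right)},17 \right)} - 422 A{\left(-12 \right)} = \frac{4}{17} - 422 \left(-1 - -72\right) = 4 \cdot \frac{1}{17} - 422 \left(-1 + 72\right) = \frac{4}{17} - 29962 = - \frac{509350}{17}$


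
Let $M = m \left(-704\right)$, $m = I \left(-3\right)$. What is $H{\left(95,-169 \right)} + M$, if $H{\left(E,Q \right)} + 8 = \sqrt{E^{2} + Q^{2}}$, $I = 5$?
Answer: $10552 + \sqrt{37586} \approx 10746.0$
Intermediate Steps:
$m = -15$ ($m = 5 \left(-3\right) = -15$)
$H{\left(E,Q \right)} = -8 + \sqrt{E^{2} + Q^{2}}$
$M = 10560$ ($M = \left(-15\right) \left(-704\right) = 10560$)
$H{\left(95,-169 \right)} + M = \left(-8 + \sqrt{95^{2} + \left(-169\right)^{2}}\right) + 10560 = \left(-8 + \sqrt{9025 + 28561}\right) + 10560 = \left(-8 + \sqrt{37586}\right) + 10560 = 10552 + \sqrt{37586}$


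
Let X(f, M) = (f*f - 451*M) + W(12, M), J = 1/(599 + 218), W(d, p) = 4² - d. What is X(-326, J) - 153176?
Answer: -38314483/817 ≈ -46897.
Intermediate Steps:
W(d, p) = 16 - d
J = 1/817 ≈ 0.0012240
X(f, M) = 4 + f² - 451*M (X(f, M) = (f*f - 451*M) + (16 - 1*12) = (f² - 451*M) + (16 - 12) = (f² - 451*M) + 4 = 4 + f² - 451*M)
X(-326, J) - 153176 = (4 + (-326)² - 451*1/817) - 153176 = (4 + 106276 - 451/817) - 153176 = 86830309/817 - 153176 = -38314483/817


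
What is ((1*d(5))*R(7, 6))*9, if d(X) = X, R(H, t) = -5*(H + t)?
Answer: -2925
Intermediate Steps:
R(H, t) = -5*H - 5*t
((1*d(5))*R(7, 6))*9 = ((1*5)*(-5*7 - 5*6))*9 = (5*(-35 - 30))*9 = (5*(-65))*9 = -325*9 = -2925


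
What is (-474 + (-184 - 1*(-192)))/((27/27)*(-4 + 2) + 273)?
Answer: -466/271 ≈ -1.7196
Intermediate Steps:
(-474 + (-184 - 1*(-192)))/((27/27)*(-4 + 2) + 273) = (-474 + (-184 + 192))/((27*(1/27))*(-2) + 273) = (-474 + 8)/(1*(-2) + 273) = -466/(-2 + 273) = -466/271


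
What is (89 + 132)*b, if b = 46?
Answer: 10166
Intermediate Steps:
(89 + 132)*b = (89 + 132)*46 = 221*46 = 10166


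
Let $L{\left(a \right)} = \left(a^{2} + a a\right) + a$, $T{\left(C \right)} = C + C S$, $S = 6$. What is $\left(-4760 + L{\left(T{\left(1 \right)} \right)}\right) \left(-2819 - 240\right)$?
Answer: $14239645$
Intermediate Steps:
$T{\left(C \right)} = 7 C$ ($T{\left(C \right)} = C + C 6 = C + 6 C = 7 C$)
$L{\left(a \right)} = a + 2 a^{2}$ ($L{\left(a \right)} = \left(a^{2} + a^{2}\right) + a = 2 a^{2} + a = a + 2 a^{2}$)
$\left(-4760 + L{\left(T{\left(1 \right)} \right)}\right) \left(-2819 - 240\right) = \left(-4760 + 7 \cdot 1 \left(1 + 2 \cdot 7 \cdot 1\right)\right) \left(-2819 - 240\right) = \left(-4760 + 7 \left(1 + 2 \cdot 7\right)\right) \left(-3059\right) = \left(-4760 + 7 \left(1 + 14\right)\right) \left(-3059\right) = \left(-4760 + 7 \cdot 15\right) \left(-3059\right) = \left(-4760 + 105\right) \left(-3059\right) = \left(-4655\right) \left(-3059\right) = 14239645$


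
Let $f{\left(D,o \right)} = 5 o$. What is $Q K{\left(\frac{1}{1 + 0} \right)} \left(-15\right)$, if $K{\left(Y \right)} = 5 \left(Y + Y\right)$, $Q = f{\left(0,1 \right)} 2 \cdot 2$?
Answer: $-3000$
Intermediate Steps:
$Q = 20$ ($Q = 5 \cdot 1 \cdot 2 \cdot 2 = 5 \cdot 4 = 20$)
$K{\left(Y \right)} = 10 Y$ ($K{\left(Y \right)} = 5 \cdot 2 Y = 10 Y$)
$Q K{\left(\frac{1}{1 + 0} \right)} \left(-15\right) = 20 \frac{10}{1 + 0} \left(-15\right) = 20 \cdot \frac{10}{1} \left(-15\right) = 20 \cdot 10 \cdot 1 \left(-15\right) = 20 \cdot 10 \left(-15\right) = 200 \left(-15\right) = -3000$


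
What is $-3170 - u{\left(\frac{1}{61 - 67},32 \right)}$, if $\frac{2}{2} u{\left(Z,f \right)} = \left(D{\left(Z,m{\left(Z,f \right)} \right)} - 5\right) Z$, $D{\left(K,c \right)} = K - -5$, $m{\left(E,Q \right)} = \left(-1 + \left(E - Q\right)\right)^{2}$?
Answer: $- \frac{114121}{36} \approx -3170.0$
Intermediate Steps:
$m{\left(E,Q \right)} = \left(-1 + E - Q\right)^{2}$
$D{\left(K,c \right)} = 5 + K$ ($D{\left(K,c \right)} = K + 5 = 5 + K$)
$u{\left(Z,f \right)} = Z^{2}$ ($u{\left(Z,f \right)} = \left(\left(5 + Z\right) - 5\right) Z = Z Z = Z^{2}$)
$-3170 - u{\left(\frac{1}{61 - 67},32 \right)} = -3170 - \left(\frac{1}{61 - 67}\right)^{2} = -3170 - \left(\frac{1}{-6}\right)^{2} = -3170 - \left(- \frac{1}{6}\right)^{2} = -3170 - \frac{1}{36} = - \frac{114121}{36}$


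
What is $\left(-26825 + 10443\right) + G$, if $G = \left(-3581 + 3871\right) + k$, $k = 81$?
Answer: $-16011$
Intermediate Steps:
$G = 371$ ($G = \left(-3581 + 3871\right) + 81 = 290 + 81 = 371$)
$\left(-26825 + 10443\right) + G = \left(-26825 + 10443\right) + 371 = -16382 + 371 = -16011$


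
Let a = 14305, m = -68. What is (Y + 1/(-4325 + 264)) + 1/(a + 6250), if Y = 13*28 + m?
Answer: 24708244586/83473855 ≈ 296.00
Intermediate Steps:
Y = 296 (Y = 13*28 - 68 = 364 - 68 = 296)
(Y + 1/(-4325 + 264)) + 1/(a + 6250) = (296 + 1/(-4325 + 264)) + 1/(14305 + 6250) = (296 + 1/(-4061)) + 1/20555 = (296 - 1/4061) + 1/20555 = 1202055/4061 + 1/20555 = 24708244586/83473855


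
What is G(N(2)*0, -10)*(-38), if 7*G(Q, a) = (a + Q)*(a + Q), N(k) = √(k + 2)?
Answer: -3800/7 ≈ -542.86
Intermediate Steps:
N(k) = √(2 + k)
G(Q, a) = (Q + a)²/7 (G(Q, a) = ((a + Q)*(a + Q))/7 = ((Q + a)*(Q + a))/7 = (Q + a)²/7)
G(N(2)*0, -10)*(-38) = ((√(2 + 2)*0 - 10)²/7)*(-38) = ((√4*0 - 10)²/7)*(-38) = ((2*0 - 10)²/7)*(-38) = ((0 - 10)²/7)*(-38) = ((⅐)*(-10)²)*(-38) = ((⅐)*100)*(-38) = (100/7)*(-38) = -3800/7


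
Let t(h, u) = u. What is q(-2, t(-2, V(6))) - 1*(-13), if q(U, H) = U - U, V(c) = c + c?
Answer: 13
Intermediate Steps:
V(c) = 2*c
q(U, H) = 0
q(-2, t(-2, V(6))) - 1*(-13) = 0 - 1*(-13) = 0 + 13 = 13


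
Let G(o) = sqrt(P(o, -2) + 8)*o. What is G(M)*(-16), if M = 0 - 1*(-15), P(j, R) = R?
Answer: -240*sqrt(6) ≈ -587.88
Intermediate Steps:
M = 15 (M = 0 + 15 = 15)
G(o) = o*sqrt(6) (G(o) = sqrt(-2 + 8)*o = sqrt(6)*o = o*sqrt(6))
G(M)*(-16) = (15*sqrt(6))*(-16) = -240*sqrt(6)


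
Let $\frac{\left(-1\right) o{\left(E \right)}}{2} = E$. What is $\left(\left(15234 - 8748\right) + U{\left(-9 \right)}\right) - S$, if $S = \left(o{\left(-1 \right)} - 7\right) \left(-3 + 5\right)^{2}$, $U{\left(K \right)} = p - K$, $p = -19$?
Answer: $6496$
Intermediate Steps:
$o{\left(E \right)} = - 2 E$
$U{\left(K \right)} = -19 - K$
$S = -20$ ($S = \left(\left(-2\right) \left(-1\right) - 7\right) \left(-3 + 5\right)^{2} = \left(2 - 7\right) 2^{2} = \left(-5\right) 4 = -20$)
$\left(\left(15234 - 8748\right) + U{\left(-9 \right)}\right) - S = \left(\left(15234 - 8748\right) - 10\right) - -20 = \left(6486 + \left(-19 + 9\right)\right) + 20 = \left(6486 - 10\right) + 20 = 6476 + 20 = 6496$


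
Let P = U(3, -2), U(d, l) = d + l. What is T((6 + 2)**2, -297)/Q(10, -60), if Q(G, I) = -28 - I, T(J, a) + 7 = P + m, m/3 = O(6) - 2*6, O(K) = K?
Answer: -3/4 ≈ -0.75000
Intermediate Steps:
P = 1 (P = 3 - 2 = 1)
m = -18 (m = 3*(6 - 2*6) = 3*(6 - 12) = 3*(-6) = -18)
T(J, a) = -24 (T(J, a) = -7 + (1 - 18) = -7 - 17 = -24)
T((6 + 2)**2, -297)/Q(10, -60) = -24/(-28 - 1*(-60)) = -24/(-28 + 60) = -24/32 = -24*1/32 = -3/4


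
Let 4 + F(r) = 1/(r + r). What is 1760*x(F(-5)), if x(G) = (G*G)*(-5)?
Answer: -147928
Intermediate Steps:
F(r) = -4 + 1/(2*r) (F(r) = -4 + 1/(r + r) = -4 + 1/(2*r))
x(G) = -5*G**2 (x(G) = G**2*(-5) = -5*G**2)
1760*x(F(-5)) = 1760*(-5*(-4 + (1/2)/(-5))**2) = 1760*(-5*(-4 + (1/2)*(-1/5))**2) = 1760*(-5*(-4 - 1/10)**2) = 1760*(-5*(-41/10)**2) = 1760*(-5*1681/100) = 1760*(-1681/20) = -147928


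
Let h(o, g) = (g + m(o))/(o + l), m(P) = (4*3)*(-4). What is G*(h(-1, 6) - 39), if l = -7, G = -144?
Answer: 4860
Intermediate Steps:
m(P) = -48 (m(P) = 12*(-4) = -48)
h(o, g) = (-48 + g)/(-7 + o) (h(o, g) = (g - 48)/(o - 7) = (-48 + g)/(-7 + o))
G*(h(-1, 6) - 39) = -144*((-48 + 6)/(-7 - 1) - 39) = -144*(-42/(-8) - 39) = -144*(-⅛*(-42) - 39) = -144*(21/4 - 39) = -144*(-135/4) = 4860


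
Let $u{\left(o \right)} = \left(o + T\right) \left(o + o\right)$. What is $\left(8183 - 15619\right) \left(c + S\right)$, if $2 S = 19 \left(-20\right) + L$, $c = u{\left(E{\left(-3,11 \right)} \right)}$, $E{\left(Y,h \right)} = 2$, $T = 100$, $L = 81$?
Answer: $-1922206$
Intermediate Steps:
$u{\left(o \right)} = 2 o \left(100 + o\right)$ ($u{\left(o \right)} = \left(o + 100\right) \left(o + o\right) = \left(100 + o\right) 2 o = 2 o \left(100 + o\right)$)
$c = 408$ ($c = 2 \cdot 2 \left(100 + 2\right) = 2 \cdot 2 \cdot 102 = 408$)
$S = - \frac{299}{2}$ ($S = \frac{19 \left(-20\right) + 81}{2} = \frac{-380 + 81}{2} = \frac{1}{2} \left(-299\right) = - \frac{299}{2} \approx -149.5$)
$\left(8183 - 15619\right) \left(c + S\right) = \left(8183 - 15619\right) \left(408 - \frac{299}{2}\right) = \left(-7436\right) \frac{517}{2} = -1922206$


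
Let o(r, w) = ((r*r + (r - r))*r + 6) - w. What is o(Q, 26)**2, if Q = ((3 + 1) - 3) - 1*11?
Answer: 1040400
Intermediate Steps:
Q = -10 (Q = (4 - 3) - 11 = 1 - 11 = -10)
o(r, w) = 6 + r**3 - w (o(r, w) = ((r**2 + 0)*r + 6) - w = (r**2*r + 6) - w = (r**3 + 6) - w = (6 + r**3) - w = 6 + r**3 - w)
o(Q, 26)**2 = (6 + (-10)**3 - 1*26)**2 = (6 - 1000 - 26)**2 = (-1020)**2 = 1040400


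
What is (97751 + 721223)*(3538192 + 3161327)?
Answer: 5486731873506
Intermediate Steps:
(97751 + 721223)*(3538192 + 3161327) = 818974*6699519 = 5486731873506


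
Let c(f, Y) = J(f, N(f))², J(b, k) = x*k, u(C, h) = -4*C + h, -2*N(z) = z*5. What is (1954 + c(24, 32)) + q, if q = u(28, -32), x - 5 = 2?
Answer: 178210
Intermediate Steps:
N(z) = -5*z/2 (N(z) = -z*5/2 = -5*z/2)
x = 7 (x = 5 + 2 = 7)
u(C, h) = h - 4*C
q = -144 (q = -32 - 4*28 = -32 - 112 = -144)
J(b, k) = 7*k
c(f, Y) = 1225*f²/4 (c(f, Y) = (7*(-5*f/2))² = (-35*f/2)² = 1225*f²/4)
(1954 + c(24, 32)) + q = (1954 + (1225/4)*24²) - 144 = (1954 + (1225/4)*576) - 144 = (1954 + 176400) - 144 = 178354 - 144 = 178210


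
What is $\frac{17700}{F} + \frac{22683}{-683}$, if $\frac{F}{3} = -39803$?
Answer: $- \frac{906881149}{27185449} \approx -33.359$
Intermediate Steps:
$F = -119409$ ($F = 3 \left(-39803\right) = -119409$)
$\frac{17700}{F} + \frac{22683}{-683} = \frac{17700}{-119409} + \frac{22683}{-683} = 17700 \left(- \frac{1}{119409}\right) + 22683 \left(- \frac{1}{683}\right) = - \frac{5900}{39803} - \frac{22683}{683} = - \frac{906881149}{27185449}$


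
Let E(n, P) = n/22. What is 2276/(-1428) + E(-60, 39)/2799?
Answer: -1947739/1221297 ≈ -1.5948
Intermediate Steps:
E(n, P) = n/22 (E(n, P) = n*(1/22) = n/22)
2276/(-1428) + E(-60, 39)/2799 = 2276/(-1428) + ((1/22)*(-60))/2799 = 2276*(-1/1428) - 30/11*1/2799 = -569/357 - 10/10263 = -1947739/1221297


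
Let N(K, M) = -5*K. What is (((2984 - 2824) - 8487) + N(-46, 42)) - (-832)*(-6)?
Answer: -13089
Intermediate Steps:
(((2984 - 2824) - 8487) + N(-46, 42)) - (-832)*(-6) = (((2984 - 2824) - 8487) - 5*(-46)) - (-832)*(-6) = ((160 - 8487) + 230) - 1*4992 = (-8327 + 230) - 4992 = -8097 - 4992 = -13089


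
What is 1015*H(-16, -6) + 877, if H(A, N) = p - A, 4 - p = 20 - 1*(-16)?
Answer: -15363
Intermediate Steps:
p = -32 (p = 4 - (20 - 1*(-16)) = 4 - (20 + 16) = 4 - 1*36 = 4 - 36 = -32)
H(A, N) = -32 - A
1015*H(-16, -6) + 877 = 1015*(-32 - 1*(-16)) + 877 = 1015*(-32 + 16) + 877 = 1015*(-16) + 877 = -16240 + 877 = -15363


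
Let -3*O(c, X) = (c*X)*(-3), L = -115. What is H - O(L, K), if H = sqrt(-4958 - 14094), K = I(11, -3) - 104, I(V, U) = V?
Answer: -10695 + 2*I*sqrt(4763) ≈ -10695.0 + 138.03*I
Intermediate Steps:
K = -93 (K = 11 - 104 = -93)
O(c, X) = X*c (O(c, X) = -c*X*(-3)/3 = -X*c*(-3)/3 = -(-1)*X*c = X*c)
H = 2*I*sqrt(4763) (H = sqrt(-19052) = 2*I*sqrt(4763) ≈ 138.03*I)
H - O(L, K) = 2*I*sqrt(4763) - (-93)*(-115) = 2*I*sqrt(4763) - 1*10695 = 2*I*sqrt(4763) - 10695 = -10695 + 2*I*sqrt(4763)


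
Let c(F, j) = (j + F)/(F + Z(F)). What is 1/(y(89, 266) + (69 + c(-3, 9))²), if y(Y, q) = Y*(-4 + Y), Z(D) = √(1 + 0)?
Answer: 1/11921 ≈ 8.3886e-5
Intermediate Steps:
Z(D) = 1 (Z(D) = √1 = 1)
c(F, j) = (F + j)/(1 + F) (c(F, j) = (j + F)/(F + 1) = (F + j)/(1 + F))
1/(y(89, 266) + (69 + c(-3, 9))²) = 1/(89*(-4 + 89) + (69 + (-3 + 9)/(1 - 3))²) = 1/(89*85 + (69 + 6/(-2))²) = 1/(7565 + (69 - ½*6)²) = 1/(7565 + (69 - 3)²) = 1/(7565 + 66²) = 1/(7565 + 4356) = 1/11921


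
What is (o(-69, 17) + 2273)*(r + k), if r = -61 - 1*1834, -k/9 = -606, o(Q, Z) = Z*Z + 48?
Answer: 9288990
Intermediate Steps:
o(Q, Z) = 48 + Z**2 (o(Q, Z) = Z**2 + 48 = 48 + Z**2)
k = 5454 (k = -9*(-606) = 5454)
r = -1895 (r = -61 - 1834 = -1895)
(o(-69, 17) + 2273)*(r + k) = ((48 + 17**2) + 2273)*(-1895 + 5454) = ((48 + 289) + 2273)*3559 = (337 + 2273)*3559 = 2610*3559 = 9288990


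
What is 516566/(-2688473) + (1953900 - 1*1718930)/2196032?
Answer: -251342482651/2951986369568 ≈ -0.085144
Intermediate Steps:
516566/(-2688473) + (1953900 - 1*1718930)/2196032 = 516566*(-1/2688473) + (1953900 - 1718930)*(1/2196032) = -516566/2688473 + 234970*(1/2196032) = -516566/2688473 + 117485/1098016 = -251342482651/2951986369568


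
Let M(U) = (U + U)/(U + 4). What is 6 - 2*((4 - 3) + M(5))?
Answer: 16/9 ≈ 1.7778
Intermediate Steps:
M(U) = 2*U/(4 + U) (M(U) = (2*U)/(4 + U) = 2*U/(4 + U))
6 - 2*((4 - 3) + M(5)) = 6 - 2*((4 - 3) + 2*5/(4 + 5)) = 6 - 2*(1 + 2*5/9) = 6 - 2*(1 + 2*5*(1/9)) = 6 - 2*(1 + 10/9) = 6 - 2*19/9 = 6 - 38/9 = 16/9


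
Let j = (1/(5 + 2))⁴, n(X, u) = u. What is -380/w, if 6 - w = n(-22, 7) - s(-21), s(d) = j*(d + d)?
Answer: 130340/349 ≈ 373.47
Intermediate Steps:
j = 1/2401 (j = (1/7)⁴ = (⅐)⁴ = 1/2401 ≈ 0.00041649)
s(d) = 2*d/2401 (s(d) = (d + d)/2401 = (2*d)/2401 = 2*d/2401)
w = -349/343 (w = 6 - (7 - 2*(-21)/2401) = 6 - (7 - 1*(-6/343)) = 6 - (7 + 6/343) = 6 - 1*2407/343 = 6 - 2407/343 = -349/343 ≈ -1.0175)
-380/w = -380/(-349/343) = -380*(-343/349) = 130340/349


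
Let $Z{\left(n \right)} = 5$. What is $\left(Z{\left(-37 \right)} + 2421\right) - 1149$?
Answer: $1277$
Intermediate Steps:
$\left(Z{\left(-37 \right)} + 2421\right) - 1149 = \left(5 + 2421\right) - 1149 = 2426 - 1149 = 1277$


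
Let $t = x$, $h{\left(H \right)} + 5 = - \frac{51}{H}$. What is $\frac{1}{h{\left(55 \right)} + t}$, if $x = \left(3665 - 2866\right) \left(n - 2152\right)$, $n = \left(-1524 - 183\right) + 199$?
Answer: $- \frac{55}{160839026} \approx -3.4196 \cdot 10^{-7}$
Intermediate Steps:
$h{\left(H \right)} = -5 - \frac{51}{H}$
$n = -1508$ ($n = -1707 + 199 = -1508$)
$x = -2924340$ ($x = \left(3665 - 2866\right) \left(-1508 - 2152\right) = 799 \left(-3660\right) = -2924340$)
$t = -2924340$
$\frac{1}{h{\left(55 \right)} + t} = \frac{1}{\left(-5 - \frac{51}{55}\right) - 2924340} = \frac{1}{- \frac{326}{55} - 2924340} = \frac{1}{- \frac{160839026}{55}} = - \frac{55}{160839026}$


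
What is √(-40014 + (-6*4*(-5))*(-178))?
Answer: I*√61374 ≈ 247.74*I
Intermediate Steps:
√(-40014 + (-6*4*(-5))*(-178)) = √(-40014 - 24*(-5)*(-178)) = √(-40014 + 120*(-178)) = √(-40014 - 21360) = √(-61374) = I*√61374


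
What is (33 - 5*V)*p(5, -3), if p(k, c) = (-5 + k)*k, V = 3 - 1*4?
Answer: 0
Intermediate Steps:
V = -1 (V = 3 - 4 = -1)
p(k, c) = k*(-5 + k)
(33 - 5*V)*p(5, -3) = (33 - 5*(-1))*(5*(-5 + 5)) = (33 + 5)*(5*0) = 38*0 = 0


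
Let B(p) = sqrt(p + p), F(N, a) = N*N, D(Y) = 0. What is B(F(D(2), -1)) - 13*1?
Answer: -13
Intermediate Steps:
F(N, a) = N**2
B(p) = sqrt(2)*sqrt(p) (B(p) = sqrt(2*p) = sqrt(2)*sqrt(p))
B(F(D(2), -1)) - 13*1 = sqrt(2)*sqrt(0**2) - 13*1 = sqrt(2)*sqrt(0) - 13 = sqrt(2)*0 - 13 = 0 - 13 = -13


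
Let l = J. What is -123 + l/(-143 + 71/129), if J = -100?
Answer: -561837/4594 ≈ -122.30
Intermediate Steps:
l = -100
-123 + l/(-143 + 71/129) = -123 - 100/(-143 + 71/129) = -123 - 100/(-18376/129) = -123 - 129/18376*(-100) = -123 + 3225/4594 = -561837/4594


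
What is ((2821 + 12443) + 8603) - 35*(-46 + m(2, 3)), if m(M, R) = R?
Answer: 25372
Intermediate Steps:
((2821 + 12443) + 8603) - 35*(-46 + m(2, 3)) = ((2821 + 12443) + 8603) - 35*(-46 + 3) = (15264 + 8603) - 35*(-43) = 23867 - 1*(-1505) = 23867 + 1505 = 25372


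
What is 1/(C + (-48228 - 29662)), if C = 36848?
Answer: -1/41042 ≈ -2.4365e-5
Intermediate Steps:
1/(C + (-48228 - 29662)) = 1/(36848 + (-48228 - 29662)) = 1/(36848 - 77890) = 1/(-41042) = -1/41042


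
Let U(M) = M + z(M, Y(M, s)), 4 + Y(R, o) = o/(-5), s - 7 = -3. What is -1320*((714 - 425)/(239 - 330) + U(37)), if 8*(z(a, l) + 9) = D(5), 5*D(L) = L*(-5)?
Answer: -2906805/91 ≈ -31943.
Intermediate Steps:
s = 4 (s = 7 - 3 = 4)
D(L) = -L (D(L) = (L*(-5))/5 = (-5*L)/5 = -L)
Y(R, o) = -4 - o/5 (Y(R, o) = -4 + o/(-5) = -4 + o*(-⅕) = -4 - o/5)
z(a, l) = -77/8 (z(a, l) = -9 + (-1*5)/8 = -9 + (⅛)*(-5) = -9 - 5/8 = -77/8)
U(M) = -77/8 + M (U(M) = M - 77/8 = -77/8 + M)
-1320*((714 - 425)/(239 - 330) + U(37)) = -1320*((714 - 425)/(239 - 330) + (-77/8 + 37)) = -1320*(289/(-91) + 219/8) = -1320*(289*(-1/91) + 219/8) = -1320*(-289/91 + 219/8) = -1320*17617/728 = -2906805/91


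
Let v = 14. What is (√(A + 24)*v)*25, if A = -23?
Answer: 350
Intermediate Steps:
(√(A + 24)*v)*25 = (√(-23 + 24)*14)*25 = (√1*14)*25 = (1*14)*25 = 14*25 = 350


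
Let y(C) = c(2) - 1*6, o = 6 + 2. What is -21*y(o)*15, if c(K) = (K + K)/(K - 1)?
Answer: 630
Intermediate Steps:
o = 8
c(K) = 2*K/(-1 + K) (c(K) = (2*K)/(-1 + K) = 2*K/(-1 + K))
y(C) = -2 (y(C) = 2*2/(-1 + 2) - 1*6 = 2*2/1 - 6 = 2*2*1 - 6 = 4 - 6 = -2)
-21*y(o)*15 = -21*(-2)*15 = 42*15 = 630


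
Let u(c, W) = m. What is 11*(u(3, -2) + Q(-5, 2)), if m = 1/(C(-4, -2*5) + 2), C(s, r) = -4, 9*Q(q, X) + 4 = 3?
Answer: -121/18 ≈ -6.7222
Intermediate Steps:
Q(q, X) = -⅑ (Q(q, X) = -4/9 + (⅑)*3 = -4/9 + ⅓ = -⅑)
m = -½ (m = 1/(-4 + 2) = 1/(-2) = -½ ≈ -0.50000)
u(c, W) = -½
11*(u(3, -2) + Q(-5, 2)) = 11*(-½ - ⅑) = 11*(-11/18) = -121/18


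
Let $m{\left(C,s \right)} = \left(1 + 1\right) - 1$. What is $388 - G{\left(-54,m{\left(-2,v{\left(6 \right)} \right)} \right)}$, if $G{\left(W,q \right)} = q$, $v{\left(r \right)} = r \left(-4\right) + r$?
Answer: $387$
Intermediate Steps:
$v{\left(r \right)} = - 3 r$ ($v{\left(r \right)} = - 4 r + r = - 3 r$)
$m{\left(C,s \right)} = 1$ ($m{\left(C,s \right)} = 2 - 1 = 1$)
$388 - G{\left(-54,m{\left(-2,v{\left(6 \right)} \right)} \right)} = 388 - 1 = 387$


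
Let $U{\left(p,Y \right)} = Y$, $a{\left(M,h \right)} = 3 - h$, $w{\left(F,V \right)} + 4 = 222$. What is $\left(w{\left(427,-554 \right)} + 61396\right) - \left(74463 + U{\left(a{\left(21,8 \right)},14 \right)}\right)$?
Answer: $-12863$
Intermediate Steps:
$w{\left(F,V \right)} = 218$ ($w{\left(F,V \right)} = -4 + 222 = 218$)
$\left(w{\left(427,-554 \right)} + 61396\right) - \left(74463 + U{\left(a{\left(21,8 \right)},14 \right)}\right) = \left(218 + 61396\right) - 74477 = 61614 - 74477 = -12863$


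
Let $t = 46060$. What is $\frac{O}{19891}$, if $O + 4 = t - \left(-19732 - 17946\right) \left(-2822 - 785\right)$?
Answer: $- \frac{135858490}{19891} \approx -6830.1$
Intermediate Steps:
$O = -135858490$ ($O = -4 + \left(46060 - \left(-19732 - 17946\right) \left(-2822 - 785\right)\right) = -4 + \left(46060 - \left(-37678\right) \left(-3607\right)\right) = -4 + \left(46060 - 135904546\right) = -4 - 135858486 = -135858490$)
$\frac{O}{19891} = - \frac{135858490}{19891}$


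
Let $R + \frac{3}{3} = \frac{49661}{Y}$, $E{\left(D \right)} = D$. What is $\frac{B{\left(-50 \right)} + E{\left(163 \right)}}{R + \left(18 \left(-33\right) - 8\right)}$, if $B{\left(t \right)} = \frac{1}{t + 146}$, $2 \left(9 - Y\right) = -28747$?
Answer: $- \frac{450143485}{1655613408} \approx -0.27189$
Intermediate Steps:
$Y = \frac{28765}{2}$ ($Y = 9 - - \frac{28747}{2} = 9 + \frac{28747}{2} = \frac{28765}{2} \approx 14383.0$)
$R = \frac{70557}{28765}$ ($R = -1 + \frac{49661}{\frac{28765}{2}} = -1 + 49661 \cdot \frac{2}{28765} = -1 + \frac{99322}{28765} = \frac{70557}{28765} \approx 2.4529$)
$B{\left(t \right)} = \frac{1}{146 + t}$
$\frac{B{\left(-50 \right)} + E{\left(163 \right)}}{R + \left(18 \left(-33\right) - 8\right)} = \frac{\frac{1}{146 - 50} + 163}{\frac{70557}{28765} + \left(18 \left(-33\right) - 8\right)} = \frac{\frac{1}{96} + 163}{\frac{70557}{28765} - 602} = \frac{15649}{96 \left(- \frac{17245973}{28765}\right)} = \frac{15649}{96} \left(- \frac{28765}{17245973}\right) = - \frac{450143485}{1655613408}$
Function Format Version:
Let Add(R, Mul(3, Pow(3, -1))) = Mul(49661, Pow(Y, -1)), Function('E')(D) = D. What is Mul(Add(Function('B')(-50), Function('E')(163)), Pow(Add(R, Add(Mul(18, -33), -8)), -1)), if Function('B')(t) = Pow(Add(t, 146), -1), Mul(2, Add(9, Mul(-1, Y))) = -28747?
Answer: Rational(-450143485, 1655613408) ≈ -0.27189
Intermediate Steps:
Y = Rational(28765, 2) (Y = Add(9, Mul(Rational(-1, 2), -28747)) = Add(9, Rational(28747, 2)) = Rational(28765, 2) ≈ 14383.)
R = Rational(70557, 28765) (R = Add(-1, Mul(49661, Pow(Rational(28765, 2), -1))) = Add(-1, Mul(49661, Rational(2, 28765))) = Add(-1, Rational(99322, 28765)) = Rational(70557, 28765) ≈ 2.4529)
Function('B')(t) = Pow(Add(146, t), -1)
Mul(Add(Function('B')(-50), Function('E')(163)), Pow(Add(R, Add(Mul(18, -33), -8)), -1)) = Mul(Add(Pow(Add(146, -50), -1), 163), Pow(Add(Rational(70557, 28765), Add(Mul(18, -33), -8)), -1)) = Mul(Add(Pow(96, -1), 163), Pow(Add(Rational(70557, 28765), Add(-594, -8)), -1)) = Mul(Add(Rational(1, 96), 163), Pow(Add(Rational(70557, 28765), -602), -1)) = Mul(Rational(15649, 96), Pow(Rational(-17245973, 28765), -1)) = Mul(Rational(15649, 96), Rational(-28765, 17245973)) = Rational(-450143485, 1655613408)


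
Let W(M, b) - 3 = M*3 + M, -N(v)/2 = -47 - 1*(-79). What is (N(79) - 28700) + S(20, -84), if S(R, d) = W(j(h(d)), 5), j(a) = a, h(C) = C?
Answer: -29097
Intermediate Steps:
N(v) = -64 (N(v) = -2*(-47 - 1*(-79)) = -2*(-47 + 79) = -2*32 = -64)
W(M, b) = 3 + 4*M (W(M, b) = 3 + (M*3 + M) = 3 + (3*M + M) = 3 + 4*M)
S(R, d) = 3 + 4*d
(N(79) - 28700) + S(20, -84) = (-64 - 28700) + (3 + 4*(-84)) = -28764 + (3 - 336) = -28764 - 333 = -29097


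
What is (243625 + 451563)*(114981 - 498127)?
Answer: -266358501448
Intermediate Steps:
(243625 + 451563)*(114981 - 498127) = 695188*(-383146) = -266358501448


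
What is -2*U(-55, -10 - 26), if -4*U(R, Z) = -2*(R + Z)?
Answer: 91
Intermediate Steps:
U(R, Z) = R/2 + Z/2 (U(R, Z) = -(-1)*(R + Z)/2 = -(-2*R - 2*Z)/4 = R/2 + Z/2)
-2*U(-55, -10 - 26) = -2*((½)*(-55) + (-10 - 26)/2) = -2*(-55/2 + (½)*(-36)) = -2*(-55/2 - 18) = -2*(-91/2) = 91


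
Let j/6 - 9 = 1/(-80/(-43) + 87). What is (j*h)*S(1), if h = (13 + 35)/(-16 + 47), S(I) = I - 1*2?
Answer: -9916416/118451 ≈ -83.717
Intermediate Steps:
S(I) = -2 + I (S(I) = I - 2 = -2 + I)
j = 206592/3821 (j = 54 + 6/(-80/(-43) + 87) = 54 + 6/(-80*(-1/43) + 87) = 54 + 6/(80/43 + 87) = 54 + 6/(3821/43) = 54 + 6*(43/3821) = 54 + 258/3821 = 206592/3821 ≈ 54.068)
h = 48/31 ≈ 1.5484
(j*h)*S(1) = ((206592/3821)*(48/31))*(-2 + 1) = (9916416/118451)*(-1) = -9916416/118451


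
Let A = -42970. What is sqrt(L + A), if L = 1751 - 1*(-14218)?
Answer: I*sqrt(27001) ≈ 164.32*I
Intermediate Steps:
L = 15969 (L = 1751 + 14218 = 15969)
sqrt(L + A) = sqrt(15969 - 42970) = sqrt(-27001) = I*sqrt(27001)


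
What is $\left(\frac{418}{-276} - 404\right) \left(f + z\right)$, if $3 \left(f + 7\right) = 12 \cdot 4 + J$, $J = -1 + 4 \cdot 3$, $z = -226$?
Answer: $\frac{17907520}{207} \approx 86510.0$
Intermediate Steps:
$J = 11$ ($J = -1 + 12 = 11$)
$f = \frac{38}{3}$ ($f = -7 + \frac{12 \cdot 4 + 11}{3} = -7 + \frac{48 + 11}{3} = -7 + \frac{1}{3} \cdot 59 = -7 + \frac{59}{3} = \frac{38}{3} \approx 12.667$)
$\left(\frac{418}{-276} - 404\right) \left(f + z\right) = \left(\frac{418}{-276} - 404\right) \left(\frac{38}{3} - 226\right) = \left(418 \left(- \frac{1}{276}\right) - 404\right) \left(- \frac{640}{3}\right) = \left(- \frac{209}{138} - 404\right) \left(- \frac{640}{3}\right) = \left(- \frac{55961}{138}\right) \left(- \frac{640}{3}\right) = \frac{17907520}{207}$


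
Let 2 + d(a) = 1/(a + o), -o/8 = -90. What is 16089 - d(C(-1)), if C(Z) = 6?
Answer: 11682065/726 ≈ 16091.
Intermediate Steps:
o = 720 (o = -8*(-90) = 720)
d(a) = -2 + 1/(720 + a) (d(a) = -2 + 1/(a + 720) = -2 + 1/(720 + a))
16089 - d(C(-1)) = 16089 - (-1439 - 2*6)/(720 + 6) = 16089 - (-1439 - 12)/726 = 16089 - (-1451)/726 = 16089 - 1*(-1451/726) = 16089 + 1451/726 = 11682065/726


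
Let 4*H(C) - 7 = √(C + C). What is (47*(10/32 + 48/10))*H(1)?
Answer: 134561/320 + 19223*√2/320 ≈ 505.46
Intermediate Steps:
H(C) = 7/4 + √2*√C/4 (H(C) = 7/4 + √(C + C)/4 = 7/4 + √(2*C)/4 = 7/4 + (√2*√C)/4 = 7/4 + √2*√C/4)
(47*(10/32 + 48/10))*H(1) = (47*(10/32 + 48/10))*(7/4 + √2*√1/4) = (47*(10*(1/32) + 48*(⅒)))*(7/4 + (¼)*√2*1) = (47*(5/16 + 24/5))*(7/4 + √2/4) = (47*(409/80))*(7/4 + √2/4) = 19223*(7/4 + √2/4)/80 = 134561/320 + 19223*√2/320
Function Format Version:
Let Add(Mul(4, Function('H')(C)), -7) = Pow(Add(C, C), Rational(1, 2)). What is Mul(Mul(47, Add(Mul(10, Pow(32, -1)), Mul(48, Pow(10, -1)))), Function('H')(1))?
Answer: Add(Rational(134561, 320), Mul(Rational(19223, 320), Pow(2, Rational(1, 2)))) ≈ 505.46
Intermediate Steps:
Function('H')(C) = Add(Rational(7, 4), Mul(Rational(1, 4), Pow(2, Rational(1, 2)), Pow(C, Rational(1, 2)))) (Function('H')(C) = Add(Rational(7, 4), Mul(Rational(1, 4), Pow(Add(C, C), Rational(1, 2)))) = Add(Rational(7, 4), Mul(Rational(1, 4), Pow(Mul(2, C), Rational(1, 2)))) = Add(Rational(7, 4), Mul(Rational(1, 4), Mul(Pow(2, Rational(1, 2)), Pow(C, Rational(1, 2))))) = Add(Rational(7, 4), Mul(Rational(1, 4), Pow(2, Rational(1, 2)), Pow(C, Rational(1, 2)))))
Mul(Mul(47, Add(Mul(10, Pow(32, -1)), Mul(48, Pow(10, -1)))), Function('H')(1)) = Mul(Mul(47, Add(Mul(10, Pow(32, -1)), Mul(48, Pow(10, -1)))), Add(Rational(7, 4), Mul(Rational(1, 4), Pow(2, Rational(1, 2)), Pow(1, Rational(1, 2))))) = Mul(Mul(47, Add(Mul(10, Rational(1, 32)), Mul(48, Rational(1, 10)))), Add(Rational(7, 4), Mul(Rational(1, 4), Pow(2, Rational(1, 2)), 1))) = Mul(Mul(47, Add(Rational(5, 16), Rational(24, 5))), Add(Rational(7, 4), Mul(Rational(1, 4), Pow(2, Rational(1, 2))))) = Mul(Mul(47, Rational(409, 80)), Add(Rational(7, 4), Mul(Rational(1, 4), Pow(2, Rational(1, 2))))) = Mul(Rational(19223, 80), Add(Rational(7, 4), Mul(Rational(1, 4), Pow(2, Rational(1, 2))))) = Add(Rational(134561, 320), Mul(Rational(19223, 320), Pow(2, Rational(1, 2))))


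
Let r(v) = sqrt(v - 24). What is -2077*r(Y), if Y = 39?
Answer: -2077*sqrt(15) ≈ -8044.2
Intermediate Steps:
r(v) = sqrt(-24 + v)
-2077*r(Y) = -2077*sqrt(-24 + 39) = -2077*sqrt(15)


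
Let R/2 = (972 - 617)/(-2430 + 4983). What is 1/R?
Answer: 2553/710 ≈ 3.5958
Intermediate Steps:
R = 710/2553 (R = 2*((972 - 617)/(-2430 + 4983)) = 2*(355/2553) = 710/2553 ≈ 0.27810)
1/R = 1/(710/2553) = 2553/710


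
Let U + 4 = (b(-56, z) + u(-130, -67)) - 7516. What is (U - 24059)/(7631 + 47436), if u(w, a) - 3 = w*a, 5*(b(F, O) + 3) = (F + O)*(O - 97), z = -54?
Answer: -19547/55067 ≈ -0.35497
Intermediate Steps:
b(F, O) = -3 + (-97 + O)*(F + O)/5 (b(F, O) = -3 + ((F + O)*(O - 97))/5 = -3 + ((F + O)*(-97 + O))/5 = -3 + ((-97 + O)*(F + O))/5 = -3 + (-97 + O)*(F + O)/5)
u(w, a) = 3 + a*w (u(w, a) = 3 + w*a = 3 + a*w)
U = 4512 (U = -4 + (((-3 - 97/5*(-56) - 97/5*(-54) + (1/5)*(-54)**2 + (1/5)*(-56)*(-54)) + (3 - 67*(-130))) - 7516) = -4 + (((-3 + 5432/5 + 5238/5 + (1/5)*2916 + 3024/5) + (3 + 8710)) - 7516) = -4 + (((-3 + 5432/5 + 5238/5 + 2916/5 + 3024/5) + 8713) - 7516) = -4 + ((3319 + 8713) - 7516) = -4 + (12032 - 7516) = -4 + 4516 = 4512)
(U - 24059)/(7631 + 47436) = (4512 - 24059)/(7631 + 47436) = -19547/55067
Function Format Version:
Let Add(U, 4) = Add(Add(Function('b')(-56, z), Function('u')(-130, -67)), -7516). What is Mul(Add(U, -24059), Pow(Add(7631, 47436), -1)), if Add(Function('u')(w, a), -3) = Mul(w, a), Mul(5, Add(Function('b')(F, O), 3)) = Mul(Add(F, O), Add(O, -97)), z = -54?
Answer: Rational(-19547, 55067) ≈ -0.35497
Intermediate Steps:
Function('b')(F, O) = Add(-3, Mul(Rational(1, 5), Add(-97, O), Add(F, O))) (Function('b')(F, O) = Add(-3, Mul(Rational(1, 5), Mul(Add(F, O), Add(O, -97)))) = Add(-3, Mul(Rational(1, 5), Mul(Add(F, O), Add(-97, O)))) = Add(-3, Mul(Rational(1, 5), Mul(Add(-97, O), Add(F, O)))) = Add(-3, Mul(Rational(1, 5), Add(-97, O), Add(F, O))))
Function('u')(w, a) = Add(3, Mul(a, w)) (Function('u')(w, a) = Add(3, Mul(w, a)) = Add(3, Mul(a, w)))
U = 4512 (U = Add(-4, Add(Add(Add(-3, Mul(Rational(-97, 5), -56), Mul(Rational(-97, 5), -54), Mul(Rational(1, 5), Pow(-54, 2)), Mul(Rational(1, 5), -56, -54)), Add(3, Mul(-67, -130))), -7516)) = Add(-4, Add(Add(Add(-3, Rational(5432, 5), Rational(5238, 5), Mul(Rational(1, 5), 2916), Rational(3024, 5)), Add(3, 8710)), -7516)) = Add(-4, Add(Add(Add(-3, Rational(5432, 5), Rational(5238, 5), Rational(2916, 5), Rational(3024, 5)), 8713), -7516)) = Add(-4, Add(Add(3319, 8713), -7516)) = Add(-4, Add(12032, -7516)) = Add(-4, 4516) = 4512)
Mul(Add(U, -24059), Pow(Add(7631, 47436), -1)) = Mul(Add(4512, -24059), Pow(Add(7631, 47436), -1)) = Mul(-19547, Pow(55067, -1)) = Mul(-19547, Rational(1, 55067)) = Rational(-19547, 55067)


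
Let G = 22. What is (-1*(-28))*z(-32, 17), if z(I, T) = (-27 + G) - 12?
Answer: -476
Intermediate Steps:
z(I, T) = -17 (z(I, T) = (-27 + 22) - 12 = -5 - 12 = -17)
(-1*(-28))*z(-32, 17) = -1*(-28)*(-17) = 28*(-17) = -476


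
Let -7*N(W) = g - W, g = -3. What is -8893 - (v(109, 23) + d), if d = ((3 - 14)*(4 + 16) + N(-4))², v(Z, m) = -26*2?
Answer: -2807890/49 ≈ -57304.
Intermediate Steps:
N(W) = 3/7 + W/7 (N(W) = -(-3 - W)/7 = 3/7 + W/7)
v(Z, m) = -52
d = 2374681/49 (d = ((3 - 14)*(4 + 16) + (3/7 + (⅐)*(-4)))² = (-11*20 + (3/7 - 4/7))² = (-220 - ⅐)² = (-1541/7)² = 2374681/49 ≈ 48463.)
-8893 - (v(109, 23) + d) = -8893 - (-52 + 2374681/49) = -8893 - 1*2372133/49 = -8893 - 2372133/49 = -2807890/49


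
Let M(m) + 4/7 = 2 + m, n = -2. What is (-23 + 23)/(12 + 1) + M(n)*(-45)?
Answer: 180/7 ≈ 25.714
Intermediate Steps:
M(m) = 10/7 + m (M(m) = -4/7 + (2 + m) = 10/7 + m)
(-23 + 23)/(12 + 1) + M(n)*(-45) = (-23 + 23)/(12 + 1) + (10/7 - 2)*(-45) = 0/13 - 4/7*(-45) = 0*(1/13) + 180/7 = 0 + 180/7 = 180/7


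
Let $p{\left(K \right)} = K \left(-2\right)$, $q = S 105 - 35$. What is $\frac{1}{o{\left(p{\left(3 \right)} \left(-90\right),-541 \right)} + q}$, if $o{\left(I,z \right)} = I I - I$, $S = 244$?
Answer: $\frac{1}{316645} \approx 3.1581 \cdot 10^{-6}$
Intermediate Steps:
$q = 25585$ ($q = 244 \cdot 105 - 35 = 25620 - 35 = 25585$)
$p{\left(K \right)} = - 2 K$
$o{\left(I,z \right)} = I^{2} - I$
$\frac{1}{o{\left(p{\left(3 \right)} \left(-90\right),-541 \right)} + q} = \frac{1}{\left(-2\right) 3 \left(-90\right) \left(-1 + \left(-2\right) 3 \left(-90\right)\right) + 25585} = \frac{1}{\left(-6\right) \left(-90\right) \left(-1 - -540\right) + 25585} = \frac{1}{540 \left(-1 + 540\right) + 25585} = \frac{1}{540 \cdot 539 + 25585} = \frac{1}{291060 + 25585} = \frac{1}{316645}$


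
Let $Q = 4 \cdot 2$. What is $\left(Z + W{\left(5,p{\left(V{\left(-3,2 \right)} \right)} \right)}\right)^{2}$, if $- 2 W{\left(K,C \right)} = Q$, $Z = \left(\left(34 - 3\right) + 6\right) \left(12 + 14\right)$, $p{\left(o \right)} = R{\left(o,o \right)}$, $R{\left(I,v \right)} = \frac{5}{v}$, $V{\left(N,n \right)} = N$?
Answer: $917764$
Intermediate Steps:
$p{\left(o \right)} = \frac{5}{o}$
$Q = 8$
$Z = 962$ ($Z = \left(\left(34 - 3\right) + 6\right) 26 = \left(31 + 6\right) 26 = 37 \cdot 26 = 962$)
$W{\left(K,C \right)} = -4$ ($W{\left(K,C \right)} = \left(- \frac{1}{2}\right) 8 = -4$)
$\left(Z + W{\left(5,p{\left(V{\left(-3,2 \right)} \right)} \right)}\right)^{2} = \left(962 - 4\right)^{2} = 958^{2} = 917764$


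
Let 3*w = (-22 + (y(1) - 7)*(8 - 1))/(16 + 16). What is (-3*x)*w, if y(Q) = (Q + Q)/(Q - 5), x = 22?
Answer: 1639/32 ≈ 51.219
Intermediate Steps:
y(Q) = 2*Q/(-5 + Q) (y(Q) = (2*Q)/(-5 + Q) = 2*Q/(-5 + Q))
w = -149/192 (w = ((-22 + (2*1/(-5 + 1) - 7)*(8 - 1))/(16 + 16))/3 = ((-22 + (2*1/(-4) - 7)*7)/32)/3 = ((-22 + (2*1*(-¼) - 7)*7)*(1/32))/3 = ((-22 + (-½ - 7)*7)*(1/32))/3 = ((-22 - 15/2*7)*(1/32))/3 = ((-22 - 105/2)*(1/32))/3 = (-149/2*1/32)/3 = (⅓)*(-149/64) = -149/192 ≈ -0.77604)
(-3*x)*w = -3*22*(-149/192) = -66*(-149/192) = 1639/32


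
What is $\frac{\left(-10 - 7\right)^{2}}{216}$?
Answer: $\frac{289}{216} \approx 1.338$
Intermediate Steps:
$\frac{\left(-10 - 7\right)^{2}}{216} = \left(-17\right)^{2} \cdot \frac{1}{216} = 289 \cdot \frac{1}{216} = \frac{289}{216}$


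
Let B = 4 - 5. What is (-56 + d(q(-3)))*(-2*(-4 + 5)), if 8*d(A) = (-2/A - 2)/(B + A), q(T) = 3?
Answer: 337/3 ≈ 112.33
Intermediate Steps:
B = -1
d(A) = (-2 - 2/A)/(8*(-1 + A)) (d(A) = ((-2/A - 2)/(-1 + A))/8 = ((-2 - 2/A)/(-1 + A))/8 = (-2 - 2/A)/(8*(-1 + A)))
(-56 + d(q(-3)))*(-2*(-4 + 5)) = (-56 + (1/4)*(-1 - 1*3)/(3*(-1 + 3)))*(-2*(-4 + 5)) = (-56 + (1/4)*(1/3)*(-1 - 3)/2)*(-2*1) = (-56 + (1/4)*(1/3)*(1/2)*(-4))*(-2) = (-56 - 1/6)*(-2) = -337/6*(-2) = 337/3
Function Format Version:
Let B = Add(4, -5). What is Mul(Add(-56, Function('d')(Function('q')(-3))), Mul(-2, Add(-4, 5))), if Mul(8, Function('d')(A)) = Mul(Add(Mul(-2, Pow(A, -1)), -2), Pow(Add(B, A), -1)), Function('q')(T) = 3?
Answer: Rational(337, 3) ≈ 112.33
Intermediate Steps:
B = -1
Function('d')(A) = Mul(Rational(1, 8), Pow(Add(-1, A), -1), Add(-2, Mul(-2, Pow(A, -1)))) (Function('d')(A) = Mul(Rational(1, 8), Mul(Add(Mul(-2, Pow(A, -1)), -2), Pow(Add(-1, A), -1))) = Mul(Rational(1, 8), Mul(Add(-2, Mul(-2, Pow(A, -1))), Pow(Add(-1, A), -1))) = Mul(Rational(1, 8), Mul(Pow(Add(-1, A), -1), Add(-2, Mul(-2, Pow(A, -1))))) = Mul(Rational(1, 8), Pow(Add(-1, A), -1), Add(-2, Mul(-2, Pow(A, -1)))))
Mul(Add(-56, Function('d')(Function('q')(-3))), Mul(-2, Add(-4, 5))) = Mul(Add(-56, Mul(Rational(1, 4), Pow(3, -1), Pow(Add(-1, 3), -1), Add(-1, Mul(-1, 3)))), Mul(-2, Add(-4, 5))) = Mul(Add(-56, Mul(Rational(1, 4), Rational(1, 3), Pow(2, -1), Add(-1, -3))), Mul(-2, 1)) = Mul(Add(-56, Mul(Rational(1, 4), Rational(1, 3), Rational(1, 2), -4)), -2) = Mul(Add(-56, Rational(-1, 6)), -2) = Mul(Rational(-337, 6), -2) = Rational(337, 3)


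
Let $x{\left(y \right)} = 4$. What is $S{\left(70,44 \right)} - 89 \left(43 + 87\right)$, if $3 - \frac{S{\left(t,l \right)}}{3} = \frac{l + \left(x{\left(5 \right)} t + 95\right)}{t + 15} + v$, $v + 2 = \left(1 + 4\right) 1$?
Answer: $- \frac{984707}{85} \approx -11585.0$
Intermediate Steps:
$v = 3$ ($v = -2 + \left(1 + 4\right) 1 = -2 + 5 \cdot 1 = -2 + 5 = 3$)
$S{\left(t,l \right)} = - \frac{3 \left(95 + l + 4 t\right)}{15 + t}$ ($S{\left(t,l \right)} = 9 - 3 \left(\frac{l + \left(4 t + 95\right)}{t + 15} + 3\right) = 9 - 3 \left(\frac{l + \left(95 + 4 t\right)}{15 + t} + 3\right) = 9 - 3 \left(\frac{95 + l + 4 t}{15 + t} + 3\right) = 9 - 3 \left(3 + \frac{95 + l + 4 t}{15 + t}\right) = 9 - \left(9 + \frac{3 \left(95 + l + 4 t\right)}{15 + t}\right) = - \frac{3 \left(95 + l + 4 t\right)}{15 + t}$)
$S{\left(70,44 \right)} - 89 \left(43 + 87\right) = \frac{3 \left(-95 - 44 - 280\right)}{15 + 70} - 89 \left(43 + 87\right) = \frac{3 \left(-95 - 44 - 280\right)}{85} - 89 \cdot 130 = 3 \cdot \frac{1}{85} \left(-419\right) - 11570 = - \frac{1257}{85} - 11570 = - \frac{984707}{85}$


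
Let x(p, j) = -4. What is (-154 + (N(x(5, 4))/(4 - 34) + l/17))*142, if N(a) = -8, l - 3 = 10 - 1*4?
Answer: -5547514/255 ≈ -21755.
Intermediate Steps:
l = 9 (l = 3 + (10 - 1*4) = 3 + (10 - 4) = 3 + 6 = 9)
(-154 + (N(x(5, 4))/(4 - 34) + l/17))*142 = (-154 + (-8/(4 - 34) + 9/17))*142 = (-154 + (-8/(-30) + 9*(1/17)))*142 = (-154 + (-8*(-1/30) + 9/17))*142 = (-154 + (4/15 + 9/17))*142 = (-154 + 203/255)*142 = -39067/255*142 = -5547514/255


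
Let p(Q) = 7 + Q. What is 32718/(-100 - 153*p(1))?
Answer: -16359/662 ≈ -24.711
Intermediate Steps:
32718/(-100 - 153*p(1)) = 32718/(-100 - 153*(7 + 1)) = 32718/(-100 - 153*8) = 32718/(-100 - 1224) = 32718/(-1324) = 32718*(-1/1324) = -16359/662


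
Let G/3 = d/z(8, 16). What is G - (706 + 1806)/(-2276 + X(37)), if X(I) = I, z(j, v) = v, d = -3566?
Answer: -11956315/17912 ≈ -667.50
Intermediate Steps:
G = -5349/8 (G = 3*(-3566/16) = 3*(-3566*1/16) = 3*(-1783/8) = -5349/8 ≈ -668.63)
G - (706 + 1806)/(-2276 + X(37)) = -5349/8 - (706 + 1806)/(-2276 + 37) = -5349/8 - 2512/(-2239) = -5349/8 - 2512*(-1)/2239 = -5349/8 - 1*(-2512/2239) = -5349/8 + 2512/2239 = -11956315/17912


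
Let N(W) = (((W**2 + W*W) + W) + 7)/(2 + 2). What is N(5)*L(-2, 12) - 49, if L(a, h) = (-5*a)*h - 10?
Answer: 1656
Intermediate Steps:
N(W) = 7/4 + W**2/2 + W/4 (N(W) = (((W**2 + W**2) + W) + 7)/4 = ((2*W**2 + W) + 7)*(1/4) = ((W + 2*W**2) + 7)*(1/4) = (7 + W + 2*W**2)*(1/4) = 7/4 + W**2/2 + W/4)
L(a, h) = -10 - 5*a*h (L(a, h) = -5*a*h - 10 = -10 - 5*a*h)
N(5)*L(-2, 12) - 49 = (7/4 + (1/2)*5**2 + (1/4)*5)*(-10 - 5*(-2)*12) - 49 = (7/4 + (1/2)*25 + 5/4)*(-10 + 120) - 49 = (7/4 + 25/2 + 5/4)*110 - 49 = (31/2)*110 - 49 = 1705 - 49 = 1656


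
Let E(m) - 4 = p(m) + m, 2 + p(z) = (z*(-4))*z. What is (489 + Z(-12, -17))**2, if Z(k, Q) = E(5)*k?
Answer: 2576025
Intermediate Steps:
p(z) = -2 - 4*z**2 (p(z) = -2 + (z*(-4))*z = -2 + (-4*z)*z = -2 - 4*z**2)
E(m) = 2 + m - 4*m**2 (E(m) = 4 + ((-2 - 4*m**2) + m) = 4 + (-2 + m - 4*m**2) = 2 + m - 4*m**2)
Z(k, Q) = -93*k (Z(k, Q) = (2 + 5 - 4*5**2)*k = (2 + 5 - 4*25)*k = (2 + 5 - 100)*k = -93*k)
(489 + Z(-12, -17))**2 = (489 - 93*(-12))**2 = (489 + 1116)**2 = 1605**2 = 2576025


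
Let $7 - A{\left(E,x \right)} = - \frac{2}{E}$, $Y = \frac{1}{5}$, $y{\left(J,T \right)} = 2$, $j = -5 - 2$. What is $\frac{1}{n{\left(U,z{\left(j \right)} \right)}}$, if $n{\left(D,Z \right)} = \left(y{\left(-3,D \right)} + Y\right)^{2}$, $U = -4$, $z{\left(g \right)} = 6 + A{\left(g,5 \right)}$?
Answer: $\frac{25}{121} \approx 0.20661$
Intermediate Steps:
$j = -7$ ($j = -5 - 2 = -7$)
$Y = \frac{1}{5} \approx 0.2$
$A{\left(E,x \right)} = 7 + \frac{2}{E}$ ($A{\left(E,x \right)} = 7 - - \frac{2}{E} = 7 + \frac{2}{E}$)
$z{\left(g \right)} = 13 + \frac{2}{g}$ ($z{\left(g \right)} = 6 + \left(7 + \frac{2}{g}\right) = 13 + \frac{2}{g}$)
$n{\left(D,Z \right)} = \frac{121}{25}$ ($n{\left(D,Z \right)} = \left(2 + \frac{1}{5}\right)^{2} = \left(\frac{11}{5}\right)^{2} = \frac{121}{25}$)
$\frac{1}{n{\left(U,z{\left(j \right)} \right)}} = \frac{1}{\frac{121}{25}} = \frac{25}{121}$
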